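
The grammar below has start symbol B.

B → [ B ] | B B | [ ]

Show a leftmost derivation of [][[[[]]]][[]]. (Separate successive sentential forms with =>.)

B => BB   [B → B B]
BB => []B   [B → [ ]]
[]B => []BB   [B → B B]
[]BB => [][B]B   [B → [ B ]]
[][B]B => [][[B]]B   [B → [ B ]]
[][[B]]B => [][[[B]]]B   [B → [ B ]]
[][[[B]]]B => [][[[[]]]]B   [B → [ ]]
[][[[[]]]]B => [][[[[]]]][B]   [B → [ B ]]
[][[[[]]]][B] => [][[[[]]]][[]]   [B → [ ]]

B => BB => []B => []BB => [][B]B => [][[B]]B => [][[[B]]]B => [][[[[]]]]B => [][[[[]]]][B] => [][[[[]]]][[]]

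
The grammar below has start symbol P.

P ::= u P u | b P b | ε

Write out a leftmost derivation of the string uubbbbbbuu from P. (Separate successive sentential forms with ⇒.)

P ⇒ uPu ⇒ uuPuu ⇒ uubPbuu ⇒ uubbPbbuu ⇒ uubbbPbbbuu ⇒ uubbbbbbuu

P ⇒ uPu   [P ::= u P u]
uPu ⇒ uuPuu   [P ::= u P u]
uuPuu ⇒ uubPbuu   [P ::= b P b]
uubPbuu ⇒ uubbPbbuu   [P ::= b P b]
uubbPbbuu ⇒ uubbbPbbbuu   [P ::= b P b]
uubbbPbbbuu ⇒ uubbbbbbuu   [P ::= ε]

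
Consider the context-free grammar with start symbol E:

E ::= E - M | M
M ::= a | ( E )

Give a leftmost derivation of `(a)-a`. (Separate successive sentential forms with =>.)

E=>E-M=>M-M=>(E)-M=>(M)-M=>(a)-M=>(a)-a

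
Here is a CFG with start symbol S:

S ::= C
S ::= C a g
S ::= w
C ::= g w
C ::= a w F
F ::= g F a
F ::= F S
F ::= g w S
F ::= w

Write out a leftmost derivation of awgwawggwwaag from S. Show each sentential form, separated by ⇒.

S⇒C⇒awF⇒awgwS⇒awgwCag⇒awgwawFag⇒awgwawgFaag⇒awgwawggwSaag⇒awgwawggwwaag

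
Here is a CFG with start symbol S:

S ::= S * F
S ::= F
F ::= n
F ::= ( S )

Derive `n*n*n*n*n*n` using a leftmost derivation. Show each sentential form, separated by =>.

S => S*F   [S ::= S * F]
S*F => S*F*F   [S ::= S * F]
S*F*F => S*F*F*F   [S ::= S * F]
S*F*F*F => S*F*F*F*F   [S ::= S * F]
S*F*F*F*F => S*F*F*F*F*F   [S ::= S * F]
S*F*F*F*F*F => F*F*F*F*F*F   [S ::= F]
F*F*F*F*F*F => n*F*F*F*F*F   [F ::= n]
n*F*F*F*F*F => n*n*F*F*F*F   [F ::= n]
n*n*F*F*F*F => n*n*n*F*F*F   [F ::= n]
n*n*n*F*F*F => n*n*n*n*F*F   [F ::= n]
n*n*n*n*F*F => n*n*n*n*n*F   [F ::= n]
n*n*n*n*n*F => n*n*n*n*n*n   [F ::= n]

S => S*F => S*F*F => S*F*F*F => S*F*F*F*F => S*F*F*F*F*F => F*F*F*F*F*F => n*F*F*F*F*F => n*n*F*F*F*F => n*n*n*F*F*F => n*n*n*n*F*F => n*n*n*n*n*F => n*n*n*n*n*n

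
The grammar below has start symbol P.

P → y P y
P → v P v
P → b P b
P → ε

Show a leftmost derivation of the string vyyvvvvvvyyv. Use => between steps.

P=>vPv=>vyPyv=>vyyPyyv=>vyyvPvyyv=>vyyvvPvvyyv=>vyyvvvPvvvyyv=>vyyvvvvvvyyv

P => vPv   [P → v P v]
vPv => vyPyv   [P → y P y]
vyPyv => vyyPyyv   [P → y P y]
vyyPyyv => vyyvPvyyv   [P → v P v]
vyyvPvyyv => vyyvvPvvyyv   [P → v P v]
vyyvvPvvyyv => vyyvvvPvvvyyv   [P → v P v]
vyyvvvPvvvyyv => vyyvvvvvvyyv   [P → ε]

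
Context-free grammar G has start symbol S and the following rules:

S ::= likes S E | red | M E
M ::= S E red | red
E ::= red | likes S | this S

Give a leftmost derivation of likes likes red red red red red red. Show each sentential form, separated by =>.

S => likes S E   [S ::= likes S E]
likes S E => likes likes S E E   [S ::= likes S E]
likes likes S E E => likes likes M E E E   [S ::= M E]
likes likes M E E E => likes likes S E red E E E   [M ::= S E red]
likes likes S E red E E E => likes likes red E red E E E   [S ::= red]
likes likes red E red E E E => likes likes red red red E E E   [E ::= red]
likes likes red red red E E E => likes likes red red red red E E   [E ::= red]
likes likes red red red red E E => likes likes red red red red red E   [E ::= red]
likes likes red red red red red E => likes likes red red red red red red   [E ::= red]

S => likes S E => likes likes S E E => likes likes M E E E => likes likes S E red E E E => likes likes red E red E E E => likes likes red red red E E E => likes likes red red red red E E => likes likes red red red red red E => likes likes red red red red red red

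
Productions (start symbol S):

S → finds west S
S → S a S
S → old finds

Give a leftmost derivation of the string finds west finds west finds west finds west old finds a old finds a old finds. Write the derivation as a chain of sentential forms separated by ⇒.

S ⇒ finds west S ⇒ finds west S a S ⇒ finds west finds west S a S ⇒ finds west finds west S a S a S ⇒ finds west finds west finds west S a S a S ⇒ finds west finds west finds west finds west S a S a S ⇒ finds west finds west finds west finds west old finds a S a S ⇒ finds west finds west finds west finds west old finds a old finds a S ⇒ finds west finds west finds west finds west old finds a old finds a old finds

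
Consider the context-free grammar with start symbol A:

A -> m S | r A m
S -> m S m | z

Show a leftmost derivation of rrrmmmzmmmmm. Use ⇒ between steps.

A⇒rAm⇒rrAmm⇒rrrAmmm⇒rrrmSmmm⇒rrrmmSmmmm⇒rrrmmmSmmmmm⇒rrrmmmzmmmmm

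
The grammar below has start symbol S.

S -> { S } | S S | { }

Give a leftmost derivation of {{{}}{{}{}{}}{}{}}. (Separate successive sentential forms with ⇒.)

S ⇒ {S}   [S -> { S }]
{S} ⇒ {SS}   [S -> S S]
{SS} ⇒ {SSS}   [S -> S S]
{SSS} ⇒ {SSSS}   [S -> S S]
{SSSS} ⇒ {{S}SSS}   [S -> { S }]
{{S}SSS} ⇒ {{{}}SSS}   [S -> { }]
{{{}}SSS} ⇒ {{{}}{S}SS}   [S -> { S }]
{{{}}{S}SS} ⇒ {{{}}{SS}SS}   [S -> S S]
{{{}}{SS}SS} ⇒ {{{}}{SSS}SS}   [S -> S S]
{{{}}{SSS}SS} ⇒ {{{}}{{}SS}SS}   [S -> { }]
{{{}}{{}SS}SS} ⇒ {{{}}{{}{}S}SS}   [S -> { }]
{{{}}{{}{}S}SS} ⇒ {{{}}{{}{}{}}SS}   [S -> { }]
{{{}}{{}{}{}}SS} ⇒ {{{}}{{}{}{}}{}S}   [S -> { }]
{{{}}{{}{}{}}{}S} ⇒ {{{}}{{}{}{}}{}{}}   [S -> { }]

S⇒{S}⇒{SS}⇒{SSS}⇒{SSSS}⇒{{S}SSS}⇒{{{}}SSS}⇒{{{}}{S}SS}⇒{{{}}{SS}SS}⇒{{{}}{SSS}SS}⇒{{{}}{{}SS}SS}⇒{{{}}{{}{}S}SS}⇒{{{}}{{}{}{}}SS}⇒{{{}}{{}{}{}}{}S}⇒{{{}}{{}{}{}}{}{}}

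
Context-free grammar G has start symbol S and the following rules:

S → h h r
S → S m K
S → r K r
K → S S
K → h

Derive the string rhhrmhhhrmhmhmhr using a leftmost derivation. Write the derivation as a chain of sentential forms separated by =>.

S=>rKr=>rSSr=>rSmKSr=>rhhrmKSr=>rhhrmhSr=>rhhrmhSmKr=>rhhrmhSmKmKr=>rhhrmhSmKmKmKr=>rhhrmhhhrmKmKmKr=>rhhrmhhhrmhmKmKr=>rhhrmhhhrmhmhmKr=>rhhrmhhhrmhmhmhr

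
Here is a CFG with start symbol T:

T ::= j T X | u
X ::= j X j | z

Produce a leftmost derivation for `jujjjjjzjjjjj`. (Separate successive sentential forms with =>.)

T => jTX   [T ::= j T X]
jTX => juX   [T ::= u]
juX => jujXj   [X ::= j X j]
jujXj => jujjXjj   [X ::= j X j]
jujjXjj => jujjjXjjj   [X ::= j X j]
jujjjXjjj => jujjjjXjjjj   [X ::= j X j]
jujjjjXjjjj => jujjjjjXjjjjj   [X ::= j X j]
jujjjjjXjjjjj => jujjjjjzjjjjj   [X ::= z]

T => jTX => juX => jujXj => jujjXjj => jujjjXjjj => jujjjjXjjjj => jujjjjjXjjjjj => jujjjjjzjjjjj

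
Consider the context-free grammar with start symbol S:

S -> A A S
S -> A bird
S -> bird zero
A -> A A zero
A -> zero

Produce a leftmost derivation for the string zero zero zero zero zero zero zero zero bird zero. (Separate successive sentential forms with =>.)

S => A A S => A A zero A S => A A zero A zero A S => A A zero A zero A zero A S => zero A zero A zero A zero A S => zero zero zero A zero A zero A S => zero zero zero zero zero A zero A S => zero zero zero zero zero zero zero A S => zero zero zero zero zero zero zero zero S => zero zero zero zero zero zero zero zero bird zero

S => A A S   [S -> A A S]
A A S => A A zero A S   [A -> A A zero]
A A zero A S => A A zero A zero A S   [A -> A A zero]
A A zero A zero A S => A A zero A zero A zero A S   [A -> A A zero]
A A zero A zero A zero A S => zero A zero A zero A zero A S   [A -> zero]
zero A zero A zero A zero A S => zero zero zero A zero A zero A S   [A -> zero]
zero zero zero A zero A zero A S => zero zero zero zero zero A zero A S   [A -> zero]
zero zero zero zero zero A zero A S => zero zero zero zero zero zero zero A S   [A -> zero]
zero zero zero zero zero zero zero A S => zero zero zero zero zero zero zero zero S   [A -> zero]
zero zero zero zero zero zero zero zero S => zero zero zero zero zero zero zero zero bird zero   [S -> bird zero]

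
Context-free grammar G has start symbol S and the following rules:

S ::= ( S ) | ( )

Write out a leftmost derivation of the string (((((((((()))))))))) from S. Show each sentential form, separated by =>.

S => (S) => ((S)) => (((S))) => ((((S)))) => (((((S))))) => ((((((S)))))) => (((((((S))))))) => ((((((((S)))))))) => (((((((((S))))))))) => (((((((((())))))))))

S => (S)   [S ::= ( S )]
(S) => ((S))   [S ::= ( S )]
((S)) => (((S)))   [S ::= ( S )]
(((S))) => ((((S))))   [S ::= ( S )]
((((S)))) => (((((S)))))   [S ::= ( S )]
(((((S))))) => ((((((S))))))   [S ::= ( S )]
((((((S)))))) => (((((((S)))))))   [S ::= ( S )]
(((((((S))))))) => ((((((((S))))))))   [S ::= ( S )]
((((((((S)))))))) => (((((((((S)))))))))   [S ::= ( S )]
(((((((((S))))))))) => (((((((((())))))))))   [S ::= ( )]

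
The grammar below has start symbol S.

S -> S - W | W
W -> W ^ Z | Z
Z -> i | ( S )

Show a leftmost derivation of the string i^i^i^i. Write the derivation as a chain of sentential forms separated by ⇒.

S⇒W⇒W^Z⇒W^Z^Z⇒W^Z^Z^Z⇒Z^Z^Z^Z⇒i^Z^Z^Z⇒i^i^Z^Z⇒i^i^i^Z⇒i^i^i^i

S ⇒ W   [S -> W]
W ⇒ W^Z   [W -> W ^ Z]
W^Z ⇒ W^Z^Z   [W -> W ^ Z]
W^Z^Z ⇒ W^Z^Z^Z   [W -> W ^ Z]
W^Z^Z^Z ⇒ Z^Z^Z^Z   [W -> Z]
Z^Z^Z^Z ⇒ i^Z^Z^Z   [Z -> i]
i^Z^Z^Z ⇒ i^i^Z^Z   [Z -> i]
i^i^Z^Z ⇒ i^i^i^Z   [Z -> i]
i^i^i^Z ⇒ i^i^i^i   [Z -> i]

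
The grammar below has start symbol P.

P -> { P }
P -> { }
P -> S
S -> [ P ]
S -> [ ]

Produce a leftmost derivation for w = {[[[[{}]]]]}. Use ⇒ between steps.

P⇒{P}⇒{S}⇒{[P]}⇒{[S]}⇒{[[P]]}⇒{[[S]]}⇒{[[[P]]]}⇒{[[[S]]]}⇒{[[[[P]]]]}⇒{[[[[{}]]]]}

P ⇒ {P}   [P -> { P }]
{P} ⇒ {S}   [P -> S]
{S} ⇒ {[P]}   [S -> [ P ]]
{[P]} ⇒ {[S]}   [P -> S]
{[S]} ⇒ {[[P]]}   [S -> [ P ]]
{[[P]]} ⇒ {[[S]]}   [P -> S]
{[[S]]} ⇒ {[[[P]]]}   [S -> [ P ]]
{[[[P]]]} ⇒ {[[[S]]]}   [P -> S]
{[[[S]]]} ⇒ {[[[[P]]]]}   [S -> [ P ]]
{[[[[P]]]]} ⇒ {[[[[{}]]]]}   [P -> { }]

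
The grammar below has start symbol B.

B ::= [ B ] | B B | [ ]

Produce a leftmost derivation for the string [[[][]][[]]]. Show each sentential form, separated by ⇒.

B ⇒ [B]   [B ::= [ B ]]
[B] ⇒ [BB]   [B ::= B B]
[BB] ⇒ [[B]B]   [B ::= [ B ]]
[[B]B] ⇒ [[BB]B]   [B ::= B B]
[[BB]B] ⇒ [[[]B]B]   [B ::= [ ]]
[[[]B]B] ⇒ [[[][]]B]   [B ::= [ ]]
[[[][]]B] ⇒ [[[][]][B]]   [B ::= [ B ]]
[[[][]][B]] ⇒ [[[][]][[]]]   [B ::= [ ]]

B ⇒ [B] ⇒ [BB] ⇒ [[B]B] ⇒ [[BB]B] ⇒ [[[]B]B] ⇒ [[[][]]B] ⇒ [[[][]][B]] ⇒ [[[][]][[]]]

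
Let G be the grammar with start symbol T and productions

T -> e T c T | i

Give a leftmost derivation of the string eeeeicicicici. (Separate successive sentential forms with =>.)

T => eTcT => eeTcTcT => eeeTcTcTcT => eeeeTcTcTcTcT => eeeeicTcTcTcT => eeeeicicTcTcT => eeeeicicicTcT => eeeeicicicicT => eeeeicicicici

T => eTcT   [T -> e T c T]
eTcT => eeTcTcT   [T -> e T c T]
eeTcTcT => eeeTcTcTcT   [T -> e T c T]
eeeTcTcTcT => eeeeTcTcTcTcT   [T -> e T c T]
eeeeTcTcTcTcT => eeeeicTcTcTcT   [T -> i]
eeeeicTcTcTcT => eeeeicicTcTcT   [T -> i]
eeeeicicTcTcT => eeeeicicicTcT   [T -> i]
eeeeicicicTcT => eeeeicicicicT   [T -> i]
eeeeicicicicT => eeeeicicicici   [T -> i]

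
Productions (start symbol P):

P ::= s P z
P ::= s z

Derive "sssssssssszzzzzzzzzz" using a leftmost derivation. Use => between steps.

P => sPz => ssPzz => sssPzzz => ssssPzzzz => sssssPzzzzz => ssssssPzzzzzz => sssssssPzzzzzzz => ssssssssPzzzzzzzz => sssssssssPzzzzzzzzz => sssssssssszzzzzzzzzz

P => sPz   [P ::= s P z]
sPz => ssPzz   [P ::= s P z]
ssPzz => sssPzzz   [P ::= s P z]
sssPzzz => ssssPzzzz   [P ::= s P z]
ssssPzzzz => sssssPzzzzz   [P ::= s P z]
sssssPzzzzz => ssssssPzzzzzz   [P ::= s P z]
ssssssPzzzzzz => sssssssPzzzzzzz   [P ::= s P z]
sssssssPzzzzzzz => ssssssssPzzzzzzzz   [P ::= s P z]
ssssssssPzzzzzzzz => sssssssssPzzzzzzzzz   [P ::= s P z]
sssssssssPzzzzzzzzz => sssssssssszzzzzzzzzz   [P ::= s z]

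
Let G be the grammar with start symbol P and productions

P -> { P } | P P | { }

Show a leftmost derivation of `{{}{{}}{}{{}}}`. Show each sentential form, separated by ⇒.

P ⇒ {P} ⇒ {PP} ⇒ {PPP} ⇒ {PPPP} ⇒ {{}PPP} ⇒ {{}{P}PP} ⇒ {{}{{}}PP} ⇒ {{}{{}}{}P} ⇒ {{}{{}}{}{P}} ⇒ {{}{{}}{}{{}}}

P ⇒ {P}   [P -> { P }]
{P} ⇒ {PP}   [P -> P P]
{PP} ⇒ {PPP}   [P -> P P]
{PPP} ⇒ {PPPP}   [P -> P P]
{PPPP} ⇒ {{}PPP}   [P -> { }]
{{}PPP} ⇒ {{}{P}PP}   [P -> { P }]
{{}{P}PP} ⇒ {{}{{}}PP}   [P -> { }]
{{}{{}}PP} ⇒ {{}{{}}{}P}   [P -> { }]
{{}{{}}{}P} ⇒ {{}{{}}{}{P}}   [P -> { P }]
{{}{{}}{}{P}} ⇒ {{}{{}}{}{{}}}   [P -> { }]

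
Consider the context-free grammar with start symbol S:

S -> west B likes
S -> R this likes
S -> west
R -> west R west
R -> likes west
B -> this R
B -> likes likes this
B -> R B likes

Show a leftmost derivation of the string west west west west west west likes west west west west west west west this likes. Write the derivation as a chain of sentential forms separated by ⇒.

S ⇒ R this likes ⇒ west R west this likes ⇒ west west R west west this likes ⇒ west west west R west west west this likes ⇒ west west west west R west west west west this likes ⇒ west west west west west R west west west west west this likes ⇒ west west west west west west R west west west west west west this likes ⇒ west west west west west west likes west west west west west west west this likes

S ⇒ R this likes   [S -> R this likes]
R this likes ⇒ west R west this likes   [R -> west R west]
west R west this likes ⇒ west west R west west this likes   [R -> west R west]
west west R west west this likes ⇒ west west west R west west west this likes   [R -> west R west]
west west west R west west west this likes ⇒ west west west west R west west west west this likes   [R -> west R west]
west west west west R west west west west this likes ⇒ west west west west west R west west west west west this likes   [R -> west R west]
west west west west west R west west west west west this likes ⇒ west west west west west west R west west west west west west this likes   [R -> west R west]
west west west west west west R west west west west west west this likes ⇒ west west west west west west likes west west west west west west west this likes   [R -> likes west]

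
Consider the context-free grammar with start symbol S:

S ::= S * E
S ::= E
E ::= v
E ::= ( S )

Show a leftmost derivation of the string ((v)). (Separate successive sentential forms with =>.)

S=>E=>(S)=>(E)=>((S))=>((E))=>((v))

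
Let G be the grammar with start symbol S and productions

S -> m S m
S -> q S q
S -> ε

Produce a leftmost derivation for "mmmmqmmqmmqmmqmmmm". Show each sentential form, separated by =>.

S => mSm => mmSmm => mmmSmmm => mmmmSmmmm => mmmmqSqmmmm => mmmmqmSmqmmmm => mmmmqmmSmmqmmmm => mmmmqmmqSqmmqmmmm => mmmmqmmqmSmqmmqmmmm => mmmmqmmqmmqmmqmmmm

S => mSm   [S -> m S m]
mSm => mmSmm   [S -> m S m]
mmSmm => mmmSmmm   [S -> m S m]
mmmSmmm => mmmmSmmmm   [S -> m S m]
mmmmSmmmm => mmmmqSqmmmm   [S -> q S q]
mmmmqSqmmmm => mmmmqmSmqmmmm   [S -> m S m]
mmmmqmSmqmmmm => mmmmqmmSmmqmmmm   [S -> m S m]
mmmmqmmSmmqmmmm => mmmmqmmqSqmmqmmmm   [S -> q S q]
mmmmqmmqSqmmqmmmm => mmmmqmmqmSmqmmqmmmm   [S -> m S m]
mmmmqmmqmSmqmmqmmmm => mmmmqmmqmmqmmqmmmm   [S -> ε]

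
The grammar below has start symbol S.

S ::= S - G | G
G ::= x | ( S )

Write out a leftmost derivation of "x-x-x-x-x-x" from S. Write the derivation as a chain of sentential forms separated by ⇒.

S ⇒ S-G ⇒ S-G-G ⇒ S-G-G-G ⇒ S-G-G-G-G ⇒ S-G-G-G-G-G ⇒ G-G-G-G-G-G ⇒ x-G-G-G-G-G ⇒ x-x-G-G-G-G ⇒ x-x-x-G-G-G ⇒ x-x-x-x-G-G ⇒ x-x-x-x-x-G ⇒ x-x-x-x-x-x

S ⇒ S-G   [S ::= S - G]
S-G ⇒ S-G-G   [S ::= S - G]
S-G-G ⇒ S-G-G-G   [S ::= S - G]
S-G-G-G ⇒ S-G-G-G-G   [S ::= S - G]
S-G-G-G-G ⇒ S-G-G-G-G-G   [S ::= S - G]
S-G-G-G-G-G ⇒ G-G-G-G-G-G   [S ::= G]
G-G-G-G-G-G ⇒ x-G-G-G-G-G   [G ::= x]
x-G-G-G-G-G ⇒ x-x-G-G-G-G   [G ::= x]
x-x-G-G-G-G ⇒ x-x-x-G-G-G   [G ::= x]
x-x-x-G-G-G ⇒ x-x-x-x-G-G   [G ::= x]
x-x-x-x-G-G ⇒ x-x-x-x-x-G   [G ::= x]
x-x-x-x-x-G ⇒ x-x-x-x-x-x   [G ::= x]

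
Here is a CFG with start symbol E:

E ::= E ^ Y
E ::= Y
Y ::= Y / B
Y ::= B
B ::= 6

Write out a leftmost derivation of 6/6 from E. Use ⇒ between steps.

E⇒Y⇒Y/B⇒B/B⇒6/B⇒6/6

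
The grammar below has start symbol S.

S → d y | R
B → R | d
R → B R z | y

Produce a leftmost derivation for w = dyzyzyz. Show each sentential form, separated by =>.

S => R   [S → R]
R => BRz   [R → B R z]
BRz => RRz   [B → R]
RRz => BRzRz   [R → B R z]
BRzRz => RRzRz   [B → R]
RRzRz => BRzRzRz   [R → B R z]
BRzRzRz => dRzRzRz   [B → d]
dRzRzRz => dyzRzRz   [R → y]
dyzRzRz => dyzyzRz   [R → y]
dyzyzRz => dyzyzyz   [R → y]

S => R => BRz => RRz => BRzRz => RRzRz => BRzRzRz => dRzRzRz => dyzRzRz => dyzyzRz => dyzyzyz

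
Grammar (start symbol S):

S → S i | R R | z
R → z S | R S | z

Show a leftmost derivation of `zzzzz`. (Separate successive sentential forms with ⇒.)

S ⇒ RR   [S → R R]
RR ⇒ RSR   [R → R S]
RSR ⇒ zSSR   [R → z S]
zSSR ⇒ zzSR   [S → z]
zzSR ⇒ zzzR   [S → z]
zzzR ⇒ zzzRS   [R → R S]
zzzRS ⇒ zzzzS   [R → z]
zzzzS ⇒ zzzzz   [S → z]

S ⇒ RR ⇒ RSR ⇒ zSSR ⇒ zzSR ⇒ zzzR ⇒ zzzRS ⇒ zzzzS ⇒ zzzzz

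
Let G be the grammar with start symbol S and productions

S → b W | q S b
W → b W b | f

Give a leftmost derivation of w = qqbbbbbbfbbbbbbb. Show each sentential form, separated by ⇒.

S ⇒ qSb   [S → q S b]
qSb ⇒ qqSbb   [S → q S b]
qqSbb ⇒ qqbWbb   [S → b W]
qqbWbb ⇒ qqbbWbbb   [W → b W b]
qqbbWbbb ⇒ qqbbbWbbbb   [W → b W b]
qqbbbWbbbb ⇒ qqbbbbWbbbbb   [W → b W b]
qqbbbbWbbbbb ⇒ qqbbbbbWbbbbbb   [W → b W b]
qqbbbbbWbbbbbb ⇒ qqbbbbbbWbbbbbbb   [W → b W b]
qqbbbbbbWbbbbbbb ⇒ qqbbbbbbfbbbbbbb   [W → f]

S⇒qSb⇒qqSbb⇒qqbWbb⇒qqbbWbbb⇒qqbbbWbbbb⇒qqbbbbWbbbbb⇒qqbbbbbWbbbbbb⇒qqbbbbbbWbbbbbbb⇒qqbbbbbbfbbbbbbb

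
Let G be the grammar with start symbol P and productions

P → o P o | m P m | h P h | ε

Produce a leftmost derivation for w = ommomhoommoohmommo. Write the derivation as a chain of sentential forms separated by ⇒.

P ⇒ oPo ⇒ omPmo ⇒ ommPmmo ⇒ ommoPommo ⇒ ommomPmommo ⇒ ommomhPhmommo ⇒ ommomhoPohmommo ⇒ ommomhooPoohmommo ⇒ ommomhoomPmoohmommo ⇒ ommomhoommoohmommo

P ⇒ oPo   [P → o P o]
oPo ⇒ omPmo   [P → m P m]
omPmo ⇒ ommPmmo   [P → m P m]
ommPmmo ⇒ ommoPommo   [P → o P o]
ommoPommo ⇒ ommomPmommo   [P → m P m]
ommomPmommo ⇒ ommomhPhmommo   [P → h P h]
ommomhPhmommo ⇒ ommomhoPohmommo   [P → o P o]
ommomhoPohmommo ⇒ ommomhooPoohmommo   [P → o P o]
ommomhooPoohmommo ⇒ ommomhoomPmoohmommo   [P → m P m]
ommomhoomPmoohmommo ⇒ ommomhoommoohmommo   [P → ε]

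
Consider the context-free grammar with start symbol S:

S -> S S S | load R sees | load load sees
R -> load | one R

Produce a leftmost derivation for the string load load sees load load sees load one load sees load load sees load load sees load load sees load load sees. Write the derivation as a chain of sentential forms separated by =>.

S => S S S => S S S S S => load load sees S S S S => load load sees load load sees S S S => load load sees load load sees S S S S S => load load sees load load sees load R sees S S S S => load load sees load load sees load one R sees S S S S => load load sees load load sees load one load sees S S S S => load load sees load load sees load one load sees load load sees S S S => load load sees load load sees load one load sees load load sees load load sees S S => load load sees load load sees load one load sees load load sees load load sees load load sees S => load load sees load load sees load one load sees load load sees load load sees load load sees load load sees

S => S S S   [S -> S S S]
S S S => S S S S S   [S -> S S S]
S S S S S => load load sees S S S S   [S -> load load sees]
load load sees S S S S => load load sees load load sees S S S   [S -> load load sees]
load load sees load load sees S S S => load load sees load load sees S S S S S   [S -> S S S]
load load sees load load sees S S S S S => load load sees load load sees load R sees S S S S   [S -> load R sees]
load load sees load load sees load R sees S S S S => load load sees load load sees load one R sees S S S S   [R -> one R]
load load sees load load sees load one R sees S S S S => load load sees load load sees load one load sees S S S S   [R -> load]
load load sees load load sees load one load sees S S S S => load load sees load load sees load one load sees load load sees S S S   [S -> load load sees]
load load sees load load sees load one load sees load load sees S S S => load load sees load load sees load one load sees load load sees load load sees S S   [S -> load load sees]
load load sees load load sees load one load sees load load sees load load sees S S => load load sees load load sees load one load sees load load sees load load sees load load sees S   [S -> load load sees]
load load sees load load sees load one load sees load load sees load load sees load load sees S => load load sees load load sees load one load sees load load sees load load sees load load sees load load sees   [S -> load load sees]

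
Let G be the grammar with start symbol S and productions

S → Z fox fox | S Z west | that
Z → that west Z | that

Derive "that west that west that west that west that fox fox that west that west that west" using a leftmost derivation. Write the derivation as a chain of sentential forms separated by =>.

S => S Z west   [S → S Z west]
S Z west => S Z west Z west   [S → S Z west]
S Z west Z west => S Z west Z west Z west   [S → S Z west]
S Z west Z west Z west => Z fox fox Z west Z west Z west   [S → Z fox fox]
Z fox fox Z west Z west Z west => that west Z fox fox Z west Z west Z west   [Z → that west Z]
that west Z fox fox Z west Z west Z west => that west that west Z fox fox Z west Z west Z west   [Z → that west Z]
that west that west Z fox fox Z west Z west Z west => that west that west that west Z fox fox Z west Z west Z west   [Z → that west Z]
that west that west that west Z fox fox Z west Z west Z west => that west that west that west that west Z fox fox Z west Z west Z west   [Z → that west Z]
that west that west that west that west Z fox fox Z west Z west Z west => that west that west that west that west that fox fox Z west Z west Z west   [Z → that]
that west that west that west that west that fox fox Z west Z west Z west => that west that west that west that west that fox fox that west Z west Z west   [Z → that]
that west that west that west that west that fox fox that west Z west Z west => that west that west that west that west that fox fox that west that west Z west   [Z → that]
that west that west that west that west that fox fox that west that west Z west => that west that west that west that west that fox fox that west that west that west   [Z → that]

S => S Z west => S Z west Z west => S Z west Z west Z west => Z fox fox Z west Z west Z west => that west Z fox fox Z west Z west Z west => that west that west Z fox fox Z west Z west Z west => that west that west that west Z fox fox Z west Z west Z west => that west that west that west that west Z fox fox Z west Z west Z west => that west that west that west that west that fox fox Z west Z west Z west => that west that west that west that west that fox fox that west Z west Z west => that west that west that west that west that fox fox that west that west Z west => that west that west that west that west that fox fox that west that west that west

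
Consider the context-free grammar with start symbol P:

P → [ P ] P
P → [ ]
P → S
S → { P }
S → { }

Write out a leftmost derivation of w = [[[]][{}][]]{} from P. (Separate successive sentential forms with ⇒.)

P ⇒ [P]P ⇒ [[P]P]P ⇒ [[[]]P]P ⇒ [[[]][P]P]P ⇒ [[[]][S]P]P ⇒ [[[]][{}]P]P ⇒ [[[]][{}][]]P ⇒ [[[]][{}][]]S ⇒ [[[]][{}][]]{}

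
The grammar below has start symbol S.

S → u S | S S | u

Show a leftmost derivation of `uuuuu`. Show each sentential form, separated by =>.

S => SS   [S → S S]
SS => SSS   [S → S S]
SSS => uSSS   [S → u S]
uSSS => uuSSS   [S → u S]
uuSSS => uuuSS   [S → u]
uuuSS => uuuuS   [S → u]
uuuuS => uuuuu   [S → u]

S => SS => SSS => uSSS => uuSSS => uuuSS => uuuuS => uuuuu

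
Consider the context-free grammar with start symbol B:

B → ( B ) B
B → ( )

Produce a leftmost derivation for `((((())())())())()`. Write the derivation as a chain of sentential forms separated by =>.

B => (B)B => ((B)B)B => (((B)B)B)B => ((((B)B)B)B)B => ((((())B)B)B)B => ((((())())B)B)B => ((((())())())B)B => ((((())())())())B => ((((())())())())()

B => (B)B   [B → ( B ) B]
(B)B => ((B)B)B   [B → ( B ) B]
((B)B)B => (((B)B)B)B   [B → ( B ) B]
(((B)B)B)B => ((((B)B)B)B)B   [B → ( B ) B]
((((B)B)B)B)B => ((((())B)B)B)B   [B → ( )]
((((())B)B)B)B => ((((())())B)B)B   [B → ( )]
((((())())B)B)B => ((((())())())B)B   [B → ( )]
((((())())())B)B => ((((())())())())B   [B → ( )]
((((())())())())B => ((((())())())())()   [B → ( )]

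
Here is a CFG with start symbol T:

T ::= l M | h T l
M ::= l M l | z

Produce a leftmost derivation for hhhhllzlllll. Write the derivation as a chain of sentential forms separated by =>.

T => hTl => hhTll => hhhTlll => hhhhTllll => hhhhlMllll => hhhhllMlllll => hhhhllzlllll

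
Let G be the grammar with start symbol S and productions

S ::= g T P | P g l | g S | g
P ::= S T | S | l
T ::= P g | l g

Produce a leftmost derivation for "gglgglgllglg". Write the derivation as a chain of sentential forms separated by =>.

S => gS   [S ::= g S]
gS => ggTP   [S ::= g T P]
ggTP => gglgP   [T ::= l g]
gglgP => gglgST   [P ::= S T]
gglgST => gglggTPT   [S ::= g T P]
gglggTPT => gglggPgPT   [T ::= P g]
gglggPgPT => gglgglgPT   [P ::= l]
gglgglgPT => gglgglglT   [P ::= l]
gglgglglT => gglgglglPg   [T ::= P g]
gglgglglPg => gglgglglSg   [P ::= S]
gglgglglSg => gglgglglPglg   [S ::= P g l]
gglgglglPglg => gglgglgllglg   [P ::= l]

S=>gS=>ggTP=>gglgP=>gglgST=>gglggTPT=>gglggPgPT=>gglgglgPT=>gglgglglT=>gglgglglPg=>gglgglglSg=>gglgglglPglg=>gglgglgllglg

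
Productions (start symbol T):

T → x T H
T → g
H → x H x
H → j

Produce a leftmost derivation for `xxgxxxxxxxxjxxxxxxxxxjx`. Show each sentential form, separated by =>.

T => xTH   [T → x T H]
xTH => xxTHH   [T → x T H]
xxTHH => xxgHH   [T → g]
xxgHH => xxgxHxH   [H → x H x]
xxgxHxH => xxgxxHxxH   [H → x H x]
xxgxxHxxH => xxgxxxHxxxH   [H → x H x]
xxgxxxHxxxH => xxgxxxxHxxxxH   [H → x H x]
xxgxxxxHxxxxH => xxgxxxxxHxxxxxH   [H → x H x]
xxgxxxxxHxxxxxH => xxgxxxxxxHxxxxxxH   [H → x H x]
xxgxxxxxxHxxxxxxH => xxgxxxxxxxHxxxxxxxH   [H → x H x]
xxgxxxxxxxHxxxxxxxH => xxgxxxxxxxxHxxxxxxxxH   [H → x H x]
xxgxxxxxxxxHxxxxxxxxH => xxgxxxxxxxxjxxxxxxxxH   [H → j]
xxgxxxxxxxxjxxxxxxxxH => xxgxxxxxxxxjxxxxxxxxxHx   [H → x H x]
xxgxxxxxxxxjxxxxxxxxxHx => xxgxxxxxxxxjxxxxxxxxxjx   [H → j]

T=>xTH=>xxTHH=>xxgHH=>xxgxHxH=>xxgxxHxxH=>xxgxxxHxxxH=>xxgxxxxHxxxxH=>xxgxxxxxHxxxxxH=>xxgxxxxxxHxxxxxxH=>xxgxxxxxxxHxxxxxxxH=>xxgxxxxxxxxHxxxxxxxxH=>xxgxxxxxxxxjxxxxxxxxH=>xxgxxxxxxxxjxxxxxxxxxHx=>xxgxxxxxxxxjxxxxxxxxxjx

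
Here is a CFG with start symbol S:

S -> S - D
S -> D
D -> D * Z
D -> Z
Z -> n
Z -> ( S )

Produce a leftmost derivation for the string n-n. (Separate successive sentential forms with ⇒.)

S ⇒ S-D   [S -> S - D]
S-D ⇒ D-D   [S -> D]
D-D ⇒ Z-D   [D -> Z]
Z-D ⇒ n-D   [Z -> n]
n-D ⇒ n-Z   [D -> Z]
n-Z ⇒ n-n   [Z -> n]

S⇒S-D⇒D-D⇒Z-D⇒n-D⇒n-Z⇒n-n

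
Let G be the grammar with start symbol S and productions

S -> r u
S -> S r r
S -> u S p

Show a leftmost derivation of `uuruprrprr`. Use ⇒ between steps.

S ⇒ Srr ⇒ uSprr ⇒ uSrrprr ⇒ uuSprrprr ⇒ uuruprrprr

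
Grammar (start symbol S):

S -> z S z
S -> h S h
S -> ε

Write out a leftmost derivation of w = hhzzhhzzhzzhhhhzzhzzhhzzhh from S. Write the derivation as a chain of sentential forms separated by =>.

S=>hSh=>hhShh=>hhzSzhh=>hhzzSzzhh=>hhzzhShzzhh=>hhzzhhShhzzhh=>hhzzhhzSzhhzzhh=>hhzzhhzzSzzhhzzhh=>hhzzhhzzhShzzhhzzhh=>hhzzhhzzhzSzhzzhhzzhh=>hhzzhhzzhzzSzzhzzhhzzhh=>hhzzhhzzhzzhShzzhzzhhzzhh=>hhzzhhzzhzzhhShhzzhzzhhzzhh=>hhzzhhzzhzzhhhhzzhzzhhzzhh

S => hSh   [S -> h S h]
hSh => hhShh   [S -> h S h]
hhShh => hhzSzhh   [S -> z S z]
hhzSzhh => hhzzSzzhh   [S -> z S z]
hhzzSzzhh => hhzzhShzzhh   [S -> h S h]
hhzzhShzzhh => hhzzhhShhzzhh   [S -> h S h]
hhzzhhShhzzhh => hhzzhhzSzhhzzhh   [S -> z S z]
hhzzhhzSzhhzzhh => hhzzhhzzSzzhhzzhh   [S -> z S z]
hhzzhhzzSzzhhzzhh => hhzzhhzzhShzzhhzzhh   [S -> h S h]
hhzzhhzzhShzzhhzzhh => hhzzhhzzhzSzhzzhhzzhh   [S -> z S z]
hhzzhhzzhzSzhzzhhzzhh => hhzzhhzzhzzSzzhzzhhzzhh   [S -> z S z]
hhzzhhzzhzzSzzhzzhhzzhh => hhzzhhzzhzzhShzzhzzhhzzhh   [S -> h S h]
hhzzhhzzhzzhShzzhzzhhzzhh => hhzzhhzzhzzhhShhzzhzzhhzzhh   [S -> h S h]
hhzzhhzzhzzhhShhzzhzzhhzzhh => hhzzhhzzhzzhhhhzzhzzhhzzhh   [S -> ε]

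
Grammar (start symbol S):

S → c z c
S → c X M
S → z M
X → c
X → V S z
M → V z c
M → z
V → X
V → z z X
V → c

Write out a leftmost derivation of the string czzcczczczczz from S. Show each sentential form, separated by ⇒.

S ⇒ cXM ⇒ cVSzM ⇒ cXSzM ⇒ cVSzSzM ⇒ czzXSzSzM ⇒ czzcSzSzM ⇒ czzcczczSzM ⇒ czzcczczczczM ⇒ czzcczczczczz

S ⇒ cXM   [S → c X M]
cXM ⇒ cVSzM   [X → V S z]
cVSzM ⇒ cXSzM   [V → X]
cXSzM ⇒ cVSzSzM   [X → V S z]
cVSzSzM ⇒ czzXSzSzM   [V → z z X]
czzXSzSzM ⇒ czzcSzSzM   [X → c]
czzcSzSzM ⇒ czzcczczSzM   [S → c z c]
czzcczczSzM ⇒ czzcczczczczM   [S → c z c]
czzcczczczczM ⇒ czzcczczczczz   [M → z]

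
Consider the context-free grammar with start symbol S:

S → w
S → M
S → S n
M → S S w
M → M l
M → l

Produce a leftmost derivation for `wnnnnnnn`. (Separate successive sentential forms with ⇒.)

S ⇒ Sn   [S → S n]
Sn ⇒ Snn   [S → S n]
Snn ⇒ Snnn   [S → S n]
Snnn ⇒ Snnnn   [S → S n]
Snnnn ⇒ Snnnnn   [S → S n]
Snnnnn ⇒ Snnnnnn   [S → S n]
Snnnnnn ⇒ Snnnnnnn   [S → S n]
Snnnnnnn ⇒ wnnnnnnn   [S → w]

S ⇒ Sn ⇒ Snn ⇒ Snnn ⇒ Snnnn ⇒ Snnnnn ⇒ Snnnnnn ⇒ Snnnnnnn ⇒ wnnnnnnn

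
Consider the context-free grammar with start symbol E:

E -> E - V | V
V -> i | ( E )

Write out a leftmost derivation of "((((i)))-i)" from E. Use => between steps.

E => V   [E -> V]
V => (E)   [V -> ( E )]
(E) => (E-V)   [E -> E - V]
(E-V) => (V-V)   [E -> V]
(V-V) => ((E)-V)   [V -> ( E )]
((E)-V) => ((V)-V)   [E -> V]
((V)-V) => (((E))-V)   [V -> ( E )]
(((E))-V) => (((V))-V)   [E -> V]
(((V))-V) => ((((E)))-V)   [V -> ( E )]
((((E)))-V) => ((((V)))-V)   [E -> V]
((((V)))-V) => ((((i)))-V)   [V -> i]
((((i)))-V) => ((((i)))-i)   [V -> i]

E => V => (E) => (E-V) => (V-V) => ((E)-V) => ((V)-V) => (((E))-V) => (((V))-V) => ((((E)))-V) => ((((V)))-V) => ((((i)))-V) => ((((i)))-i)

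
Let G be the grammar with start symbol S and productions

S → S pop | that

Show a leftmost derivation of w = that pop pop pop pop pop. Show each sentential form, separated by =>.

S => S pop => S pop pop => S pop pop pop => S pop pop pop pop => S pop pop pop pop pop => that pop pop pop pop pop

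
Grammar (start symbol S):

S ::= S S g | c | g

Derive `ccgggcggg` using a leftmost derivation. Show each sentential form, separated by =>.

S => SSg => SSgSg => SSgSgSg => SSgSgSgSg => cSgSgSgSg => ccgSgSgSg => ccgggSgSg => ccgggcgSg => ccgggcggg

S => SSg   [S ::= S S g]
SSg => SSgSg   [S ::= S S g]
SSgSg => SSgSgSg   [S ::= S S g]
SSgSgSg => SSgSgSgSg   [S ::= S S g]
SSgSgSgSg => cSgSgSgSg   [S ::= c]
cSgSgSgSg => ccgSgSgSg   [S ::= c]
ccgSgSgSg => ccgggSgSg   [S ::= g]
ccgggSgSg => ccgggcgSg   [S ::= c]
ccgggcgSg => ccgggcggg   [S ::= g]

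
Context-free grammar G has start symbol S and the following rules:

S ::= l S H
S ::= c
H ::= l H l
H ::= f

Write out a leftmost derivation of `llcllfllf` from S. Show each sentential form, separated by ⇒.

S⇒lSH⇒llSHH⇒llcHH⇒llclHlH⇒llcllHllH⇒llcllfllH⇒llcllfllf

S ⇒ lSH   [S ::= l S H]
lSH ⇒ llSHH   [S ::= l S H]
llSHH ⇒ llcHH   [S ::= c]
llcHH ⇒ llclHlH   [H ::= l H l]
llclHlH ⇒ llcllHllH   [H ::= l H l]
llcllHllH ⇒ llcllfllH   [H ::= f]
llcllfllH ⇒ llcllfllf   [H ::= f]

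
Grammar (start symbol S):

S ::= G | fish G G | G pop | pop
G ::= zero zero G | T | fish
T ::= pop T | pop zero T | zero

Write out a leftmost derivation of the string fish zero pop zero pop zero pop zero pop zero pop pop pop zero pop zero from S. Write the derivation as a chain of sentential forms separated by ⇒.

S ⇒ fish G G ⇒ fish T G ⇒ fish zero G ⇒ fish zero T ⇒ fish zero pop zero T ⇒ fish zero pop zero pop zero T ⇒ fish zero pop zero pop zero pop zero T ⇒ fish zero pop zero pop zero pop zero pop zero T ⇒ fish zero pop zero pop zero pop zero pop zero pop T ⇒ fish zero pop zero pop zero pop zero pop zero pop pop T ⇒ fish zero pop zero pop zero pop zero pop zero pop pop pop zero T ⇒ fish zero pop zero pop zero pop zero pop zero pop pop pop zero pop T ⇒ fish zero pop zero pop zero pop zero pop zero pop pop pop zero pop zero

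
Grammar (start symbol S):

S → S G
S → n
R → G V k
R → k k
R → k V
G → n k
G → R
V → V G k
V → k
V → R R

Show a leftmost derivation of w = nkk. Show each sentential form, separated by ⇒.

S ⇒ SG   [S → S G]
SG ⇒ nG   [S → n]
nG ⇒ nR   [G → R]
nR ⇒ nkV   [R → k V]
nkV ⇒ nkk   [V → k]

S ⇒ SG ⇒ nG ⇒ nR ⇒ nkV ⇒ nkk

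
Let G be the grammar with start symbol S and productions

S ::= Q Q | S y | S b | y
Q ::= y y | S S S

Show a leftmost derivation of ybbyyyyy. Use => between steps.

S => QQ   [S ::= Q Q]
QQ => SSSQ   [Q ::= S S S]
SSSQ => SySSQ   [S ::= S y]
SySSQ => SbySSQ   [S ::= S b]
SbySSQ => SbbySSQ   [S ::= S b]
SbbySSQ => ybbySSQ   [S ::= y]
ybbySSQ => ybbyySQ   [S ::= y]
ybbyySQ => ybbyyyQ   [S ::= y]
ybbyyyQ => ybbyyyyy   [Q ::= y y]

S => QQ => SSSQ => SySSQ => SbySSQ => SbbySSQ => ybbySSQ => ybbyySQ => ybbyyyQ => ybbyyyyy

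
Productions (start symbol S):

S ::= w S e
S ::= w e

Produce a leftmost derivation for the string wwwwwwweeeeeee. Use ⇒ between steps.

S⇒wSe⇒wwSee⇒wwwSeee⇒wwwwSeeee⇒wwwwwSeeeee⇒wwwwwwSeeeeee⇒wwwwwwweeeeeee

S ⇒ wSe   [S ::= w S e]
wSe ⇒ wwSee   [S ::= w S e]
wwSee ⇒ wwwSeee   [S ::= w S e]
wwwSeee ⇒ wwwwSeeee   [S ::= w S e]
wwwwSeeee ⇒ wwwwwSeeeee   [S ::= w S e]
wwwwwSeeeee ⇒ wwwwwwSeeeeee   [S ::= w S e]
wwwwwwSeeeeee ⇒ wwwwwwweeeeeee   [S ::= w e]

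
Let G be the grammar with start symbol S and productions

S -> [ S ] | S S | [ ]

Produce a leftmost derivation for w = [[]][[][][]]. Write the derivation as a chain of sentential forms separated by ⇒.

S ⇒ SS ⇒ [S]S ⇒ [[]]S ⇒ [[]][S] ⇒ [[]][SS] ⇒ [[]][SSS] ⇒ [[]][[]SS] ⇒ [[]][[][]S] ⇒ [[]][[][][]]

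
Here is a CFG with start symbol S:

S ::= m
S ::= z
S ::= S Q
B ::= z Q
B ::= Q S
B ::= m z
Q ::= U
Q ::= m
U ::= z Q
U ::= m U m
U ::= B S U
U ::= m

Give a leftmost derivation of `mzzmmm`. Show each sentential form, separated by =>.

S => SQ => mQ => mU => mBSU => mzQSU => mzUSU => mzzQSU => mzzmSU => mzzmmU => mzzmmm

S => SQ   [S ::= S Q]
SQ => mQ   [S ::= m]
mQ => mU   [Q ::= U]
mU => mBSU   [U ::= B S U]
mBSU => mzQSU   [B ::= z Q]
mzQSU => mzUSU   [Q ::= U]
mzUSU => mzzQSU   [U ::= z Q]
mzzQSU => mzzmSU   [Q ::= m]
mzzmSU => mzzmmU   [S ::= m]
mzzmmU => mzzmmm   [U ::= m]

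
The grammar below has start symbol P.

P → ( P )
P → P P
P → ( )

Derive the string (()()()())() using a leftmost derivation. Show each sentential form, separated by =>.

P=>PP=>(P)P=>(PP)P=>(PPP)P=>(PPPP)P=>(()PPP)P=>(()()PP)P=>(()()()P)P=>(()()()())P=>(()()()())()

P => PP   [P → P P]
PP => (P)P   [P → ( P )]
(P)P => (PP)P   [P → P P]
(PP)P => (PPP)P   [P → P P]
(PPP)P => (PPPP)P   [P → P P]
(PPPP)P => (()PPP)P   [P → ( )]
(()PPP)P => (()()PP)P   [P → ( )]
(()()PP)P => (()()()P)P   [P → ( )]
(()()()P)P => (()()()())P   [P → ( )]
(()()()())P => (()()()())()   [P → ( )]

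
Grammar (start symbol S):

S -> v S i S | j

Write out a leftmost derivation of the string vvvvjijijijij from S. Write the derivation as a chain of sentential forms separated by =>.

S => vSiS => vvSiSiS => vvvSiSiSiS => vvvvSiSiSiSiS => vvvvjiSiSiSiS => vvvvjijiSiSiS => vvvvjijijiSiS => vvvvjijijijiS => vvvvjijijijij

S => vSiS   [S -> v S i S]
vSiS => vvSiSiS   [S -> v S i S]
vvSiSiS => vvvSiSiSiS   [S -> v S i S]
vvvSiSiSiS => vvvvSiSiSiSiS   [S -> v S i S]
vvvvSiSiSiSiS => vvvvjiSiSiSiS   [S -> j]
vvvvjiSiSiSiS => vvvvjijiSiSiS   [S -> j]
vvvvjijiSiSiS => vvvvjijijiSiS   [S -> j]
vvvvjijijiSiS => vvvvjijijijiS   [S -> j]
vvvvjijijijiS => vvvvjijijijij   [S -> j]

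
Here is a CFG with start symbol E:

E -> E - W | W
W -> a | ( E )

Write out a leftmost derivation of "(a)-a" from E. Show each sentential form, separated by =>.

E => E-W => W-W => (E)-W => (W)-W => (a)-W => (a)-a

E => E-W   [E -> E - W]
E-W => W-W   [E -> W]
W-W => (E)-W   [W -> ( E )]
(E)-W => (W)-W   [E -> W]
(W)-W => (a)-W   [W -> a]
(a)-W => (a)-a   [W -> a]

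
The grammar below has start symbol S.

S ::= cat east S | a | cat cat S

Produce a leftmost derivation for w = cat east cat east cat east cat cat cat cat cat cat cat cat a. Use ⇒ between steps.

S ⇒ cat east S ⇒ cat east cat east S ⇒ cat east cat east cat east S ⇒ cat east cat east cat east cat cat S ⇒ cat east cat east cat east cat cat cat cat S ⇒ cat east cat east cat east cat cat cat cat cat cat S ⇒ cat east cat east cat east cat cat cat cat cat cat cat cat S ⇒ cat east cat east cat east cat cat cat cat cat cat cat cat a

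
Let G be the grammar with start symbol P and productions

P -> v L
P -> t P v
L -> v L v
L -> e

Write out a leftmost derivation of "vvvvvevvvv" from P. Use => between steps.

P=>vL=>vvLv=>vvvLvv=>vvvvLvvv=>vvvvvLvvvv=>vvvvvevvvv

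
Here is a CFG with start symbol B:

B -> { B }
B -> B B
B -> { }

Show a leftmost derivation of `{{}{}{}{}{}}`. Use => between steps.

B => {B}   [B -> { B }]
{B} => {BB}   [B -> B B]
{BB} => {BBB}   [B -> B B]
{BBB} => {BBBB}   [B -> B B]
{BBBB} => {BBBBB}   [B -> B B]
{BBBBB} => {{}BBBB}   [B -> { }]
{{}BBBB} => {{}{}BBB}   [B -> { }]
{{}{}BBB} => {{}{}{}BB}   [B -> { }]
{{}{}{}BB} => {{}{}{}{}B}   [B -> { }]
{{}{}{}{}B} => {{}{}{}{}{}}   [B -> { }]

B => {B} => {BB} => {BBB} => {BBBB} => {BBBBB} => {{}BBBB} => {{}{}BBB} => {{}{}{}BB} => {{}{}{}{}B} => {{}{}{}{}{}}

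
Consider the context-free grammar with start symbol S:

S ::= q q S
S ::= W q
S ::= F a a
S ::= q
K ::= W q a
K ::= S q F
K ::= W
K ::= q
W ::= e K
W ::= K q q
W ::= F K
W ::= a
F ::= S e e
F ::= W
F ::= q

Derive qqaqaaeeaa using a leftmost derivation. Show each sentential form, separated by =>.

S=>qqS=>qqFaa=>qqSeeaa=>qqFaaeeaa=>qqWaaeeaa=>qqFKaaeeaa=>qqWKaaeeaa=>qqaKaaeeaa=>qqaqaaeeaa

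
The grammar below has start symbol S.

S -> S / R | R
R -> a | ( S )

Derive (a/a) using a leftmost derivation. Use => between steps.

S => R   [S -> R]
R => (S)   [R -> ( S )]
(S) => (S/R)   [S -> S / R]
(S/R) => (R/R)   [S -> R]
(R/R) => (a/R)   [R -> a]
(a/R) => (a/a)   [R -> a]

S=>R=>(S)=>(S/R)=>(R/R)=>(a/R)=>(a/a)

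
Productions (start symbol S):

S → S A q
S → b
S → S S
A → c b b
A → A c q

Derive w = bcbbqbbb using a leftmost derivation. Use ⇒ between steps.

S ⇒ SS   [S → S S]
SS ⇒ SSS   [S → S S]
SSS ⇒ SSSS   [S → S S]
SSSS ⇒ SAqSSS   [S → S A q]
SAqSSS ⇒ bAqSSS   [S → b]
bAqSSS ⇒ bcbbqSSS   [A → c b b]
bcbbqSSS ⇒ bcbbqbSS   [S → b]
bcbbqbSS ⇒ bcbbqbbS   [S → b]
bcbbqbbS ⇒ bcbbqbbb   [S → b]

S ⇒ SS ⇒ SSS ⇒ SSSS ⇒ SAqSSS ⇒ bAqSSS ⇒ bcbbqSSS ⇒ bcbbqbSS ⇒ bcbbqbbS ⇒ bcbbqbbb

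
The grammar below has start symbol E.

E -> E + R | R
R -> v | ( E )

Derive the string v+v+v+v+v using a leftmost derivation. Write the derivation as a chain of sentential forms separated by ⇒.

E ⇒ E+R ⇒ E+R+R ⇒ E+R+R+R ⇒ E+R+R+R+R ⇒ R+R+R+R+R ⇒ v+R+R+R+R ⇒ v+v+R+R+R ⇒ v+v+v+R+R ⇒ v+v+v+v+R ⇒ v+v+v+v+v

E ⇒ E+R   [E -> E + R]
E+R ⇒ E+R+R   [E -> E + R]
E+R+R ⇒ E+R+R+R   [E -> E + R]
E+R+R+R ⇒ E+R+R+R+R   [E -> E + R]
E+R+R+R+R ⇒ R+R+R+R+R   [E -> R]
R+R+R+R+R ⇒ v+R+R+R+R   [R -> v]
v+R+R+R+R ⇒ v+v+R+R+R   [R -> v]
v+v+R+R+R ⇒ v+v+v+R+R   [R -> v]
v+v+v+R+R ⇒ v+v+v+v+R   [R -> v]
v+v+v+v+R ⇒ v+v+v+v+v   [R -> v]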